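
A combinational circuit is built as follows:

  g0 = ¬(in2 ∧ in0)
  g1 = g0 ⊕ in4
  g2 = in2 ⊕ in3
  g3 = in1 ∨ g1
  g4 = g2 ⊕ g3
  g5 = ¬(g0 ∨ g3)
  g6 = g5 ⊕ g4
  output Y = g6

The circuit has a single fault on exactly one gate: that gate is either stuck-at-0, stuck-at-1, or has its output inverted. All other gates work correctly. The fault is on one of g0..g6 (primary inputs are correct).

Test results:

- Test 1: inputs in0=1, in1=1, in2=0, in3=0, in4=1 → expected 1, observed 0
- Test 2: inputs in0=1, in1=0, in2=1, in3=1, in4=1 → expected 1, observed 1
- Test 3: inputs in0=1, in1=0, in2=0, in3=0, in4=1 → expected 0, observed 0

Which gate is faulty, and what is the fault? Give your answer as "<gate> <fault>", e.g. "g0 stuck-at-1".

g3 stuck-at-0

Fault-free values for test 1 (in0=1, in1=1, in2=0, in3=0, in4=1): g0=1, g1=0, g2=0, g3=1, g4=1, g5=0, g6=1, giving Y=1. Observed 0.
Test 1: faults giving observed 0 are {g2 stuck-at-1, g2 inverted output, g3 stuck-at-0, g3 inverted output, g4 stuck-at-0, g4 inverted output, g5 stuck-at-1, g5 inverted output, g6 stuck-at-0, g6 inverted output}.
Test 2 (in0=1, in1=0, in2=1, in3=1, in4=1): fault-free g0=0, g1=1, g2=0, g3=1, g4=1, g5=0, g6=1 → 1; observed 1. Eliminates g2 stuck-at-1, g2 inverted output, g4 stuck-at-0, g4 inverted output, g5 stuck-at-1, g5 inverted output, g6 stuck-at-0, g6 inverted output.
Test 3 (in0=1, in1=0, in2=0, in3=0, in4=1): fault-free g0=1, g1=0, g2=0, g3=0, g4=0, g5=0, g6=0 → 0; observed 0. Eliminates g3 inverted output.
Only g3 stuck-at-0 is consistent with every test.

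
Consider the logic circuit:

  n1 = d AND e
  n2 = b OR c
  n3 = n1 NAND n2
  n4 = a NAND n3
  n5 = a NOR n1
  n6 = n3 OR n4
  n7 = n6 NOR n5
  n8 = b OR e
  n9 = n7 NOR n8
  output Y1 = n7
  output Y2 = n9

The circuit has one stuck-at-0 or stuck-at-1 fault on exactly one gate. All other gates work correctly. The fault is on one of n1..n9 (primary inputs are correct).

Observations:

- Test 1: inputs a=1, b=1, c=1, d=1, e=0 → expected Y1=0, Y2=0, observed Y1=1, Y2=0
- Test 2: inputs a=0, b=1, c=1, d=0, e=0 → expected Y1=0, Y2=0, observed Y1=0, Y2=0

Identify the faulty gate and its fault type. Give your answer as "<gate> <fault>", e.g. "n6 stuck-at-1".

Fault-free values for test 1 (a=1, b=1, c=1, d=1, e=0): n1=0, n2=1, n3=1, n4=0, n5=0, n6=1, n7=0, n8=1, n9=0, giving Y1=0, Y2=0. Observed Y1=1, Y2=0.
Test 1: faults giving observed Y1=1, Y2=0 are {n6 stuck-at-0, n7 stuck-at-1}.
Test 2 (a=0, b=1, c=1, d=0, e=0): fault-free n1=0, n2=1, n3=1, n4=1, n5=1, n6=1, n7=0, n8=1, n9=0 → Y1=0, Y2=0; observed Y1=0, Y2=0. Eliminates n7 stuck-at-1.
Only n6 stuck-at-0 is consistent with every test.

n6 stuck-at-0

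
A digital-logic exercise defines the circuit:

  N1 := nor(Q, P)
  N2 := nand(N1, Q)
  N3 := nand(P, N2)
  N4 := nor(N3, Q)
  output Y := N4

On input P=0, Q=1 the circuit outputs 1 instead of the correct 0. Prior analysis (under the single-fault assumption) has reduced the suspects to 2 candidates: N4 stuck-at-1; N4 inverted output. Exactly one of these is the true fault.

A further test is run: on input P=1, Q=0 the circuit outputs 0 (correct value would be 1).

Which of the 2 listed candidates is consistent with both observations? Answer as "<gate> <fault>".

N4 inverted output

Evaluate each candidate on input P=1, Q=0:
  N4 stuck-at-1: N1=0, N2=1, N3=0, N4=1 [stuck-at-1] → 1 — eliminated
  N4 inverted output: N1=0, N2=1, N3=0, N4=0 [inverted output] → 0 — matches
Only N4 inverted output reproduces the observed 0.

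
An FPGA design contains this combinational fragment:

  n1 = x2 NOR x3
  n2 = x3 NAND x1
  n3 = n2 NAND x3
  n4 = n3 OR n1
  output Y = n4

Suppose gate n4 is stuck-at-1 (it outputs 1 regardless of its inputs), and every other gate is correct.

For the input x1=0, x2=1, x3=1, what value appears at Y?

1

Propagate with n4 forced: n1=0, n2=1, n3=0, n4=1 [stuck-at-1].
So Y = 1. (Without the fault it would be 0.)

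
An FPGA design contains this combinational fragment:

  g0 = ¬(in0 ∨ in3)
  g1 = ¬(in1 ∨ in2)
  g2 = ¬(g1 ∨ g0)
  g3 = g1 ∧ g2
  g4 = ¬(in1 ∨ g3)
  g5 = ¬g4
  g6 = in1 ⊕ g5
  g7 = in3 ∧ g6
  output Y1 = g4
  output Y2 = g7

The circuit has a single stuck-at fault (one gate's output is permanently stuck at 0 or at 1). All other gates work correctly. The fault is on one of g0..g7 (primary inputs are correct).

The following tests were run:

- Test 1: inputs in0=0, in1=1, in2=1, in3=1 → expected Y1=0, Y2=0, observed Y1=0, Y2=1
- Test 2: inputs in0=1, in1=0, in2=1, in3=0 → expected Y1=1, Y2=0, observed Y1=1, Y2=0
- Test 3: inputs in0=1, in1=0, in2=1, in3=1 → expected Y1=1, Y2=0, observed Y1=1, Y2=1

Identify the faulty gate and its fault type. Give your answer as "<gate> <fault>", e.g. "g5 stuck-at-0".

Fault-free values for test 1 (in0=0, in1=1, in2=1, in3=1): g0=0, g1=0, g2=1, g3=0, g4=0, g5=1, g6=0, g7=0, giving Y1=0, Y2=0. Observed Y1=0, Y2=1.
Test 1: faults giving observed Y1=0, Y2=1 are {g5 stuck-at-0, g6 stuck-at-1, g7 stuck-at-1}.
Test 2 (in0=1, in1=0, in2=1, in3=0): fault-free g0=0, g1=0, g2=1, g3=0, g4=1, g5=0, g6=0, g7=0 → Y1=1, Y2=0; observed Y1=1, Y2=0. Eliminates g7 stuck-at-1.
Test 3 (in0=1, in1=0, in2=1, in3=1): fault-free g0=0, g1=0, g2=1, g3=0, g4=1, g5=0, g6=0, g7=0 → Y1=1, Y2=0; observed Y1=1, Y2=1. Eliminates g5 stuck-at-0.
Only g6 stuck-at-1 is consistent with every test.

g6 stuck-at-1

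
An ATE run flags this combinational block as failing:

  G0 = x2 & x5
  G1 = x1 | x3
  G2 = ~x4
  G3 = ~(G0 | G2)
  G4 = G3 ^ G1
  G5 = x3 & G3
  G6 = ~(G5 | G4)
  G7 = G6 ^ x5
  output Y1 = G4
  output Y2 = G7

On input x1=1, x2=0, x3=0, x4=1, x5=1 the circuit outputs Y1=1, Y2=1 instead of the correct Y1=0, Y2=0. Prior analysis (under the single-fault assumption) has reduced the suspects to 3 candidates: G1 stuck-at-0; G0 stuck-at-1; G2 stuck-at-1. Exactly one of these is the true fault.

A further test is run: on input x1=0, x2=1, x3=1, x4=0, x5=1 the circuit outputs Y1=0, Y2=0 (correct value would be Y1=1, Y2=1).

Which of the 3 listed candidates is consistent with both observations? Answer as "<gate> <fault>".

G1 stuck-at-0

Evaluate each candidate on input x1=0, x2=1, x3=1, x4=0, x5=1:
  G1 stuck-at-0: G0=1, G1=0 [stuck-at-0], G2=1, G3=0, G4=0, G5=0, G6=1, G7=0 → Y1=0, Y2=0 — matches
  G0 stuck-at-1: G0=1 [stuck-at-1], G1=1, G2=1, G3=0, G4=1, G5=0, G6=0, G7=1 → Y1=1, Y2=1 — eliminated
  G2 stuck-at-1: G0=1, G1=1, G2=1 [stuck-at-1], G3=0, G4=1, G5=0, G6=0, G7=1 → Y1=1, Y2=1 — eliminated
Only G1 stuck-at-0 reproduces the observed Y1=0, Y2=0.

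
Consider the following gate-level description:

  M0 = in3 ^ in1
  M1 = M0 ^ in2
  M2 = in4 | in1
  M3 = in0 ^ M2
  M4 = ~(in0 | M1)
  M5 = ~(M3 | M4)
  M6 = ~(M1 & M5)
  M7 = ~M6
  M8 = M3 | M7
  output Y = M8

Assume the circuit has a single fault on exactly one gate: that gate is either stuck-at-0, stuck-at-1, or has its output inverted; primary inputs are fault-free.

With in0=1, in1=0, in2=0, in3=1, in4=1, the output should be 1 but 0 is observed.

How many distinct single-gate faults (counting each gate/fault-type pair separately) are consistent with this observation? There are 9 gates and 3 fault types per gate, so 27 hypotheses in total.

Fault-free: M0=1, M1=1, M2=1, M3=0, M4=0, M5=1, M6=0, M7=1, M8=1 → 1. Observed 0.
  M0: stuck-at-0, inverted output ✓; others ✗
  M1: stuck-at-0, inverted output ✓; others ✗
  M2: none of the 3 fault types match ✗
  M3: none of the 3 fault types match ✗
  M4: stuck-at-1, inverted output ✓; others ✗
  M5: stuck-at-0, inverted output ✓; others ✗
  M6: stuck-at-1, inverted output ✓; others ✗
  M7: stuck-at-0, inverted output ✓; others ✗
  M8: stuck-at-0, inverted output ✓; others ✗
Consistent faults: {M0 stuck-at-0, M0 inverted output, M1 stuck-at-0, M1 inverted output, M4 stuck-at-1, M4 inverted output, M5 stuck-at-0, M5 inverted output, M6 stuck-at-1, M6 inverted output, M7 stuck-at-0, M7 inverted output, M8 stuck-at-0, M8 inverted output} — 14 in all.

14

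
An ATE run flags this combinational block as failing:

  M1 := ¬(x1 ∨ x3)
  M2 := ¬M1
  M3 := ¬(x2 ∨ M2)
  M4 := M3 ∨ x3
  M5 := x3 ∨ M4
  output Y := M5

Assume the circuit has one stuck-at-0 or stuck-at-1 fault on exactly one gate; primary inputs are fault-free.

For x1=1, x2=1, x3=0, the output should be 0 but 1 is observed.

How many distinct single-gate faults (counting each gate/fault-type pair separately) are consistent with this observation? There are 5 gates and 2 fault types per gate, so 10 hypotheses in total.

Fault-free: M1=0, M2=1, M3=0, M4=0, M5=0 → 0. Observed 1.
  M1 stuck-at-0: output 0 ✗
  M1 stuck-at-1: output 0 ✗
  M2 stuck-at-0: output 0 ✗
  M2 stuck-at-1: output 0 ✗
  M3 stuck-at-0: output 0 ✗
  M3 stuck-at-1: output 1 ✓
  M4 stuck-at-0: output 0 ✗
  M4 stuck-at-1: output 1 ✓
  M5 stuck-at-0: output 0 ✗
  M5 stuck-at-1: output 1 ✓
Consistent faults: {M3 stuck-at-1, M4 stuck-at-1, M5 stuck-at-1} — 3 in all.

3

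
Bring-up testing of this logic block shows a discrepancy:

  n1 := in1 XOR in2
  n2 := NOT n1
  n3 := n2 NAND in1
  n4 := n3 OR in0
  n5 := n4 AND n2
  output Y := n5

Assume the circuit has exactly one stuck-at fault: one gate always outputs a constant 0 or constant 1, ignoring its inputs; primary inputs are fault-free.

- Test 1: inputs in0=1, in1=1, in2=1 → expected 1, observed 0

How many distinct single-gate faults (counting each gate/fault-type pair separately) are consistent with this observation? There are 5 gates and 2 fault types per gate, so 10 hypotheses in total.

Fault-free: n1=0, n2=1, n3=0, n4=1, n5=1 → 1. Observed 0.
  n1 stuck-at-0: output 1 ✗
  n1 stuck-at-1: output 0 ✓
  n2 stuck-at-0: output 0 ✓
  n2 stuck-at-1: output 1 ✗
  n3 stuck-at-0: output 1 ✗
  n3 stuck-at-1: output 1 ✗
  n4 stuck-at-0: output 0 ✓
  n4 stuck-at-1: output 1 ✗
  n5 stuck-at-0: output 0 ✓
  n5 stuck-at-1: output 1 ✗
Consistent faults: {n1 stuck-at-1, n2 stuck-at-0, n4 stuck-at-0, n5 stuck-at-0} — 4 in all.

4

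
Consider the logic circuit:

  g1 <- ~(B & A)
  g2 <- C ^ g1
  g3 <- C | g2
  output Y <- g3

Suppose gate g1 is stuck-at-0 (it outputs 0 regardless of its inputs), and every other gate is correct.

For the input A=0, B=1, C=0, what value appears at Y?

Propagate with g1 forced: g1=0 [stuck-at-0], g2=0, g3=0.
So Y = 0. (Without the fault it would be 1.)

0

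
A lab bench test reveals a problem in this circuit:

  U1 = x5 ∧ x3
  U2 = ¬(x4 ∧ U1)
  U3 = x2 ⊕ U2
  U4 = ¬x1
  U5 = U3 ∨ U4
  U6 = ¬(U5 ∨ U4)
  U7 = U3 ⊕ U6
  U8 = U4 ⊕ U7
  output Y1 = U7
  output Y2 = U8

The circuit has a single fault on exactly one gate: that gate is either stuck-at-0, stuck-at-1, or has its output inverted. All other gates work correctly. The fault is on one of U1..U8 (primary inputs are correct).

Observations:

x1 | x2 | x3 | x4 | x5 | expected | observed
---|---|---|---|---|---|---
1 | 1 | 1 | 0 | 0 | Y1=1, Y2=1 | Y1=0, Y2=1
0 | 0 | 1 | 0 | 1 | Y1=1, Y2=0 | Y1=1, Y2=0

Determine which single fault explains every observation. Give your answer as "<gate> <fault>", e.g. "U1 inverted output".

Fault-free values for test 1 (x1=1, x2=1, x3=1, x4=0, x5=0): U1=0, U2=1, U3=0, U4=0, U5=0, U6=1, U7=1, U8=1, giving Y1=1, Y2=1. Observed Y1=0, Y2=1.
Test 1: faults giving observed Y1=0, Y2=1 are {U4 stuck-at-1, U4 inverted output}.
Test 2 (x1=0, x2=0, x3=1, x4=0, x5=1): fault-free U1=1, U2=1, U3=1, U4=1, U5=1, U6=0, U7=1, U8=0 → Y1=1, Y2=0; observed Y1=1, Y2=0. Eliminates U4 inverted output.
Only U4 stuck-at-1 is consistent with every test.

U4 stuck-at-1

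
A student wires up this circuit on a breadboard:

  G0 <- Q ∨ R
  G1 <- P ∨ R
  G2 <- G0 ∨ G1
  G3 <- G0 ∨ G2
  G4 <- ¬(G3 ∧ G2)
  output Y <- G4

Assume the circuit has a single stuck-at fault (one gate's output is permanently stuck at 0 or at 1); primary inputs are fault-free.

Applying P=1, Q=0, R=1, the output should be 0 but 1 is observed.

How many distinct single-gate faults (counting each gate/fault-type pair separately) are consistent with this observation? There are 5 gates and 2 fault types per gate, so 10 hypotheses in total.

Fault-free: G0=1, G1=1, G2=1, G3=1, G4=0 → 0. Observed 1.
  G0 stuck-at-0: output 0 ✗
  G0 stuck-at-1: output 0 ✗
  G1 stuck-at-0: output 0 ✗
  G1 stuck-at-1: output 0 ✗
  G2 stuck-at-0: output 1 ✓
  G2 stuck-at-1: output 0 ✗
  G3 stuck-at-0: output 1 ✓
  G3 stuck-at-1: output 0 ✗
  G4 stuck-at-0: output 0 ✗
  G4 stuck-at-1: output 1 ✓
Consistent faults: {G2 stuck-at-0, G3 stuck-at-0, G4 stuck-at-1} — 3 in all.

3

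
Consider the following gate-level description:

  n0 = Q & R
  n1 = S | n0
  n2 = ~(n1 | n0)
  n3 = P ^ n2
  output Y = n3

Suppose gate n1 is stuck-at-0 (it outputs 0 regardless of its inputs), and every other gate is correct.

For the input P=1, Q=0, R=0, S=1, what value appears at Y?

Propagate with n1 forced: n0=0, n1=0 [stuck-at-0], n2=1, n3=0.
So Y = 0. (Without the fault it would be 1.)

0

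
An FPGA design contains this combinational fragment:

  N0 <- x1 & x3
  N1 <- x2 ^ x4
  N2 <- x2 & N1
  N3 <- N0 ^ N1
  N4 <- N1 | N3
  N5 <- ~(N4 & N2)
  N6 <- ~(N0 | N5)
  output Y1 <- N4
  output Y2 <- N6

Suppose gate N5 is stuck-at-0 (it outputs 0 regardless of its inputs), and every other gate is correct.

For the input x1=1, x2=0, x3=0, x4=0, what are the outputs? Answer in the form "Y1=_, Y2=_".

Y1=0, Y2=1

Propagate with N5 forced: N0=0, N1=0, N2=0, N3=0, N4=0, N5=0 [stuck-at-0], N6=1.
So the outputs are Y1=0, Y2=1. (Without the fault they would be Y1=0, Y2=0.)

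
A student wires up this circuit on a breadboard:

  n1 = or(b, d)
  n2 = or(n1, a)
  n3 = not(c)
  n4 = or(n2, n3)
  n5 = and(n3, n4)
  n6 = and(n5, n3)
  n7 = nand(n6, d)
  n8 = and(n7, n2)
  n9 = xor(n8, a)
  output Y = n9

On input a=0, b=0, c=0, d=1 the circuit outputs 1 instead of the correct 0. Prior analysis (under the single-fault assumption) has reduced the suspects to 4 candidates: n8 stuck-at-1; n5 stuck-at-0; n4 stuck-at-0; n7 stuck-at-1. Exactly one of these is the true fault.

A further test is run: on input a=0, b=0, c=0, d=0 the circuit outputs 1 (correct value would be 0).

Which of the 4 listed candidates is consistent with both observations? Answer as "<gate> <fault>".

Evaluate each candidate on input a=0, b=0, c=0, d=0:
  n8 stuck-at-1: n1=0, n2=0, n3=1, n4=1, n5=1, n6=1, n7=1, n8=1 [stuck-at-1], n9=1 → 1 — matches
  n5 stuck-at-0: n1=0, n2=0, n3=1, n4=1, n5=0 [stuck-at-0], n6=0, n7=1, n8=0, n9=0 → 0 — eliminated
  n4 stuck-at-0: n1=0, n2=0, n3=1, n4=0 [stuck-at-0], n5=0, n6=0, n7=1, n8=0, n9=0 → 0 — eliminated
  n7 stuck-at-1: n1=0, n2=0, n3=1, n4=1, n5=1, n6=1, n7=1 [stuck-at-1], n8=0, n9=0 → 0 — eliminated
Only n8 stuck-at-1 reproduces the observed 1.

n8 stuck-at-1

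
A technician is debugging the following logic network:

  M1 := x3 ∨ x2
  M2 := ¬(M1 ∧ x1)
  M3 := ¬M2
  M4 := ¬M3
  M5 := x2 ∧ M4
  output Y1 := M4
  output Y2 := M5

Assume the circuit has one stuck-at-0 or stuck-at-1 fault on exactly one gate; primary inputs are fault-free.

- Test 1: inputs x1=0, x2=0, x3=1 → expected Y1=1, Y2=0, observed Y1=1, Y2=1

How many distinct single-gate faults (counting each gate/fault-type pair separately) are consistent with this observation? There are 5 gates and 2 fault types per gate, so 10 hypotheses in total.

1

Fault-free: M1=1, M2=1, M3=0, M4=1, M5=0 → Y1=1, Y2=0. Observed Y1=1, Y2=1.
  M1 stuck-at-0: output Y1=1, Y2=0 ✗
  M1 stuck-at-1: output Y1=1, Y2=0 ✗
  M2 stuck-at-0: output Y1=0, Y2=0 ✗
  M2 stuck-at-1: output Y1=1, Y2=0 ✗
  M3 stuck-at-0: output Y1=1, Y2=0 ✗
  M3 stuck-at-1: output Y1=0, Y2=0 ✗
  M4 stuck-at-0: output Y1=0, Y2=0 ✗
  M4 stuck-at-1: output Y1=1, Y2=0 ✗
  M5 stuck-at-0: output Y1=1, Y2=0 ✗
  M5 stuck-at-1: output Y1=1, Y2=1 ✓
Consistent faults: {M5 stuck-at-1} — 1 in all.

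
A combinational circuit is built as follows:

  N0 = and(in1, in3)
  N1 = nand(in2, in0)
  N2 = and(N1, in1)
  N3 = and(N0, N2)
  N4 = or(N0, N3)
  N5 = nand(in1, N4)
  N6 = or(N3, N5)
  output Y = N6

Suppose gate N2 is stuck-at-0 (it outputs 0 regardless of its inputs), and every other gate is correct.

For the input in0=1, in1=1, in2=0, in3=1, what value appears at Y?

Propagate with N2 forced: N0=1, N1=1, N2=0 [stuck-at-0], N3=0, N4=1, N5=0, N6=0.
So Y = 0. (Without the fault it would be 1.)

0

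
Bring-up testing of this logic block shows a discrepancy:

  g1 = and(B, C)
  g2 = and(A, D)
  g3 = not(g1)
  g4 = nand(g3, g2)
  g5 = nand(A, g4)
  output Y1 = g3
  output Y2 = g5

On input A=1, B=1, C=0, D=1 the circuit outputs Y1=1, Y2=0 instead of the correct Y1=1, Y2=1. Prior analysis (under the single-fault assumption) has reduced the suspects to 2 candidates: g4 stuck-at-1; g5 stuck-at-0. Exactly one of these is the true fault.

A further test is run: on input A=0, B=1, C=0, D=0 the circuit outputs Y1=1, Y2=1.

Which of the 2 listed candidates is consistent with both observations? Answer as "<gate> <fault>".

Evaluate each candidate on input A=0, B=1, C=0, D=0:
  g4 stuck-at-1: g1=0, g2=0, g3=1, g4=1 [stuck-at-1], g5=1 → Y1=1, Y2=1 — matches
  g5 stuck-at-0: g1=0, g2=0, g3=1, g4=1, g5=0 [stuck-at-0] → Y1=1, Y2=0 — eliminated
Only g4 stuck-at-1 reproduces the observed Y1=1, Y2=1.

g4 stuck-at-1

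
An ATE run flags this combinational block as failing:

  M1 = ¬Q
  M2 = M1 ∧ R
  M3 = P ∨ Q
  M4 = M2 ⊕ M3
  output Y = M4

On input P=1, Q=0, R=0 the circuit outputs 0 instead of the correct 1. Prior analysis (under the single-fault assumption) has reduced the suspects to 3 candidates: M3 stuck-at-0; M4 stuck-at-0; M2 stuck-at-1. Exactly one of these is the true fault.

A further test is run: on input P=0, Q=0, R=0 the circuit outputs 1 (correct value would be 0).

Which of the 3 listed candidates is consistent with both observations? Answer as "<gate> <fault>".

M2 stuck-at-1

Evaluate each candidate on input P=0, Q=0, R=0:
  M3 stuck-at-0: M1=1, M2=0, M3=0 [stuck-at-0], M4=0 → 0 — eliminated
  M4 stuck-at-0: M1=1, M2=0, M3=0, M4=0 [stuck-at-0] → 0 — eliminated
  M2 stuck-at-1: M1=1, M2=1 [stuck-at-1], M3=0, M4=1 → 1 — matches
Only M2 stuck-at-1 reproduces the observed 1.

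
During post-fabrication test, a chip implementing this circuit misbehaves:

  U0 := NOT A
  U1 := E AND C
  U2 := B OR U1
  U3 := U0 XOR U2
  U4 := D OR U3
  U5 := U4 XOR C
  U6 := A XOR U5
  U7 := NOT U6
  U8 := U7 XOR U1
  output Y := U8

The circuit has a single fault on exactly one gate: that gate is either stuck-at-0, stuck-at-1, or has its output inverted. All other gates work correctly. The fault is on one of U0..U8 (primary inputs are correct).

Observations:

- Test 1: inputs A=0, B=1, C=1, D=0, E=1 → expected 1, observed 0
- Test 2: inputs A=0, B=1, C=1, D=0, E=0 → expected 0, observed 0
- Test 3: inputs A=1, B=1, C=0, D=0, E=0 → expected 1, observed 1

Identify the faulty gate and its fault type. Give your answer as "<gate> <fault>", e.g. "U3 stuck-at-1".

U1 stuck-at-0

Fault-free values for test 1 (A=0, B=1, C=1, D=0, E=1): U0=1, U1=1, U2=1, U3=0, U4=0, U5=1, U6=1, U7=0, U8=1, giving Y=1. Observed 0.
Test 1: faults giving observed 0 are {U0 stuck-at-0, U0 inverted output, U1 stuck-at-0, U1 inverted output, U2 stuck-at-0, U2 inverted output, U3 stuck-at-1, U3 inverted output, U4 stuck-at-1, U4 inverted output, U5 stuck-at-0, U5 inverted output, U6 stuck-at-0, U6 inverted output, U7 stuck-at-1, U7 inverted output, U8 stuck-at-0, U8 inverted output}.
Test 2 (A=0, B=1, C=1, D=0, E=0): fault-free U0=1, U1=0, U2=1, U3=0, U4=0, U5=1, U6=1, U7=0, U8=0 → 0; observed 0. Eliminates U0 stuck-at-0, U0 inverted output, U1 inverted output, U2 stuck-at-0, U2 inverted output, U3 stuck-at-1, U3 inverted output, U4 stuck-at-1, U4 inverted output, U5 stuck-at-0, U5 inverted output, U6 stuck-at-0, U6 inverted output, U7 stuck-at-1, U7 inverted output, U8 inverted output.
Test 3 (A=1, B=1, C=0, D=0, E=0): fault-free U0=0, U1=0, U2=1, U3=1, U4=1, U5=1, U6=0, U7=1, U8=1 → 1; observed 1. Eliminates U8 stuck-at-0.
Only U1 stuck-at-0 is consistent with every test.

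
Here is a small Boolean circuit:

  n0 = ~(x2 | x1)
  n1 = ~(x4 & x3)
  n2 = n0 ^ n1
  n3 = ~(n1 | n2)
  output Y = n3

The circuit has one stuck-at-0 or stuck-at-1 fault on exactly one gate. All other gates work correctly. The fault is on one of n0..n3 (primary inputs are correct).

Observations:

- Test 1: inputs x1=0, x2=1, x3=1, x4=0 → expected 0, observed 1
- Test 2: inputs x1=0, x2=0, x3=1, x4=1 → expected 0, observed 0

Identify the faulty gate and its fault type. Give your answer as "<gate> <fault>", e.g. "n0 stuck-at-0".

Fault-free values for test 1 (x1=0, x2=1, x3=1, x4=0): n0=0, n1=1, n2=1, n3=0, giving Y=0. Observed 1.
Test 1: faults giving observed 1 are {n1 stuck-at-0, n3 stuck-at-1}.
Test 2 (x1=0, x2=0, x3=1, x4=1): fault-free n0=1, n1=0, n2=1, n3=0 → 0; observed 0. Eliminates n3 stuck-at-1.
Only n1 stuck-at-0 is consistent with every test.

n1 stuck-at-0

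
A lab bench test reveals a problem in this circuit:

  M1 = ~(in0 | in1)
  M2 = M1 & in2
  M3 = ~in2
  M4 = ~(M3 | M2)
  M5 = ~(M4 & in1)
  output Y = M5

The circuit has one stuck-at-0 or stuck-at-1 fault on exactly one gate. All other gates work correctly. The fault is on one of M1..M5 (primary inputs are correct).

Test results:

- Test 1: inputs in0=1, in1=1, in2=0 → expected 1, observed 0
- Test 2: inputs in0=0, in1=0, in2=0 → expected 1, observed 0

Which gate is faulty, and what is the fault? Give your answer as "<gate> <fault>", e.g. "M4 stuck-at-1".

M5 stuck-at-0

Fault-free values for test 1 (in0=1, in1=1, in2=0): M1=0, M2=0, M3=1, M4=0, M5=1, giving Y=1. Observed 0.
Test 1: faults giving observed 0 are {M3 stuck-at-0, M4 stuck-at-1, M5 stuck-at-0}.
Test 2 (in0=0, in1=0, in2=0): fault-free M1=1, M2=0, M3=1, M4=0, M5=1 → 1; observed 0. Eliminates M3 stuck-at-0, M4 stuck-at-1.
Only M5 stuck-at-0 is consistent with every test.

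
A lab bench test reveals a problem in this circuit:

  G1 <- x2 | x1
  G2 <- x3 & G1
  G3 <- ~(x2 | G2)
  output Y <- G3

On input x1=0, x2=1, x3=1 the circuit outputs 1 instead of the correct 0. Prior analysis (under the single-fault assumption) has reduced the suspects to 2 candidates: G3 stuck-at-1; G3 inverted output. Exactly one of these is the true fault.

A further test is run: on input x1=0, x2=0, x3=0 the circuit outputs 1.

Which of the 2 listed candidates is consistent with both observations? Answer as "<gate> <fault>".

Evaluate each candidate on input x1=0, x2=0, x3=0:
  G3 stuck-at-1: G1=0, G2=0, G3=1 [stuck-at-1] → 1 — matches
  G3 inverted output: G1=0, G2=0, G3=0 [inverted output] → 0 — eliminated
Only G3 stuck-at-1 reproduces the observed 1.

G3 stuck-at-1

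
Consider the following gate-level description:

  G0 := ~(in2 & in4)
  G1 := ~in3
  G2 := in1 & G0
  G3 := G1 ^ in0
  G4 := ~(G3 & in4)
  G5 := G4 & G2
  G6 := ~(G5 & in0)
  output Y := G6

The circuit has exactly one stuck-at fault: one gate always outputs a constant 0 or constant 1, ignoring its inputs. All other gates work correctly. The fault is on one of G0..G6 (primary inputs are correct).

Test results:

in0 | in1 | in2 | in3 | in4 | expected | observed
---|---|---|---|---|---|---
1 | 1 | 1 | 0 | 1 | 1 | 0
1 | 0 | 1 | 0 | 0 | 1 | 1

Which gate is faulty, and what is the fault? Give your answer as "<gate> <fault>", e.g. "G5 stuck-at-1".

Fault-free values for test 1 (in0=1, in1=1, in2=1, in3=0, in4=1): G0=0, G1=1, G2=0, G3=0, G4=1, G5=0, G6=1, giving Y=1. Observed 0.
Test 1: faults giving observed 0 are {G0 stuck-at-1, G2 stuck-at-1, G5 stuck-at-1, G6 stuck-at-0}.
Test 2 (in0=1, in1=0, in2=1, in3=0, in4=0): fault-free G0=1, G1=1, G2=0, G3=0, G4=1, G5=0, G6=1 → 1; observed 1. Eliminates G2 stuck-at-1, G5 stuck-at-1, G6 stuck-at-0.
Only G0 stuck-at-1 is consistent with every test.

G0 stuck-at-1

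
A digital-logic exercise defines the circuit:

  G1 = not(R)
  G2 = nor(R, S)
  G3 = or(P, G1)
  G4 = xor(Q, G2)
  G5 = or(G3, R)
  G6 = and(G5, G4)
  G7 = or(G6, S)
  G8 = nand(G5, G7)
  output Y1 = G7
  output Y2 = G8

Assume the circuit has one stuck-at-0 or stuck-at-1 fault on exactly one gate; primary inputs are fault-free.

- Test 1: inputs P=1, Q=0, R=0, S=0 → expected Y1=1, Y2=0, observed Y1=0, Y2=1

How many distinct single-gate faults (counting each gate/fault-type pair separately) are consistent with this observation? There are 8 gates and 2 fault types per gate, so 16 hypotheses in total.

Fault-free: G1=1, G2=1, G3=1, G4=1, G5=1, G6=1, G7=1, G8=0 → Y1=1, Y2=0. Observed Y1=0, Y2=1.
  G1: none of the 2 fault types match ✗
  G2: stuck-at-0 ✓; others ✗
  G3: stuck-at-0 ✓; others ✗
  G4: stuck-at-0 ✓; others ✗
  G5: stuck-at-0 ✓; others ✗
  G6: stuck-at-0 ✓; others ✗
  G7: stuck-at-0 ✓; others ✗
  G8: none of the 2 fault types match ✗
Consistent faults: {G2 stuck-at-0, G3 stuck-at-0, G4 stuck-at-0, G5 stuck-at-0, G6 stuck-at-0, G7 stuck-at-0} — 6 in all.

6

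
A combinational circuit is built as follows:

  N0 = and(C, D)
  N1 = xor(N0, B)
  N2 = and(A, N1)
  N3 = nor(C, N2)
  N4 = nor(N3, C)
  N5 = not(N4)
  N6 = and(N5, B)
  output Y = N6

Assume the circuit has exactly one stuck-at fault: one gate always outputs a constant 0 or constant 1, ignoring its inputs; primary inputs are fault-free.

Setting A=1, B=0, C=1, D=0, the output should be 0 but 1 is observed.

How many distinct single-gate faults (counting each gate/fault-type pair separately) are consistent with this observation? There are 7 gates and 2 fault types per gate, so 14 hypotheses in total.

1

Fault-free: N0=0, N1=0, N2=0, N3=0, N4=0, N5=1, N6=0 → 0. Observed 1.
  N0 stuck-at-0: output 0 ✗
  N0 stuck-at-1: output 0 ✗
  N1 stuck-at-0: output 0 ✗
  N1 stuck-at-1: output 0 ✗
  N2 stuck-at-0: output 0 ✗
  N2 stuck-at-1: output 0 ✗
  N3 stuck-at-0: output 0 ✗
  N3 stuck-at-1: output 0 ✗
  N4 stuck-at-0: output 0 ✗
  N4 stuck-at-1: output 0 ✗
  N5 stuck-at-0: output 0 ✗
  N5 stuck-at-1: output 0 ✗
  N6 stuck-at-0: output 0 ✗
  N6 stuck-at-1: output 1 ✓
Consistent faults: {N6 stuck-at-1} — 1 in all.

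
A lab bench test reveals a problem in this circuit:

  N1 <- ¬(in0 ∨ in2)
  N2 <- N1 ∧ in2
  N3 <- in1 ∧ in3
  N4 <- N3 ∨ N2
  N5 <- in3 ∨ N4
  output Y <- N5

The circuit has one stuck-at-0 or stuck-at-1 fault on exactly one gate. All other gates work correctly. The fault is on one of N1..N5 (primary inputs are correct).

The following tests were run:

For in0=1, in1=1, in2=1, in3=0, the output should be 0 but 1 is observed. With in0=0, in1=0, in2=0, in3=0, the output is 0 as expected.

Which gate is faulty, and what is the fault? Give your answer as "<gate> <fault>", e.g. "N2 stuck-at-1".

Fault-free values for test 1 (in0=1, in1=1, in2=1, in3=0): N1=0, N2=0, N3=0, N4=0, N5=0, giving Y=0. Observed 1.
Test 1: faults giving observed 1 are {N1 stuck-at-1, N2 stuck-at-1, N3 stuck-at-1, N4 stuck-at-1, N5 stuck-at-1}.
Test 2 (in0=0, in1=0, in2=0, in3=0): fault-free N1=1, N2=0, N3=0, N4=0, N5=0 → 0; observed 0. Eliminates N2 stuck-at-1, N3 stuck-at-1, N4 stuck-at-1, N5 stuck-at-1.
Only N1 stuck-at-1 is consistent with every test.

N1 stuck-at-1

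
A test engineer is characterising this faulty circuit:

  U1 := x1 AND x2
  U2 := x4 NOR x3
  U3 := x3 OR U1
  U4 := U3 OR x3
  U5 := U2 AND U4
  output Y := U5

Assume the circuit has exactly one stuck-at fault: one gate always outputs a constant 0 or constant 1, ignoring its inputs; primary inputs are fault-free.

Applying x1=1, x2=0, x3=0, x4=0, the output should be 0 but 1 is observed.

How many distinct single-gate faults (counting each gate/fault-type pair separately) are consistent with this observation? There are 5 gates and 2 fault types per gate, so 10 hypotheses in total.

4

Fault-free: U1=0, U2=1, U3=0, U4=0, U5=0 → 0. Observed 1.
  U1 stuck-at-0: output 0 ✗
  U1 stuck-at-1: output 1 ✓
  U2 stuck-at-0: output 0 ✗
  U2 stuck-at-1: output 0 ✗
  U3 stuck-at-0: output 0 ✗
  U3 stuck-at-1: output 1 ✓
  U4 stuck-at-0: output 0 ✗
  U4 stuck-at-1: output 1 ✓
  U5 stuck-at-0: output 0 ✗
  U5 stuck-at-1: output 1 ✓
Consistent faults: {U1 stuck-at-1, U3 stuck-at-1, U4 stuck-at-1, U5 stuck-at-1} — 4 in all.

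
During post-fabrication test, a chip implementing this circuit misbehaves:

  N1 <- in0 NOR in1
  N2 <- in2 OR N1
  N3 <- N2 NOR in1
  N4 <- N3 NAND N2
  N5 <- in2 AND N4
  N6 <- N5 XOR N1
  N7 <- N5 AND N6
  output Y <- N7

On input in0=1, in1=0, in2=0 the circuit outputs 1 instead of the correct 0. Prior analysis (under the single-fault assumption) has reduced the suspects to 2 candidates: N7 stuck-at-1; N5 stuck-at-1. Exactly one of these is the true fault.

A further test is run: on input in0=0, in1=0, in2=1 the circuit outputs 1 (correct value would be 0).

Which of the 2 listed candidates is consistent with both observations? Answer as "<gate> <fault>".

N7 stuck-at-1

Evaluate each candidate on input in0=0, in1=0, in2=1:
  N7 stuck-at-1: N1=1, N2=1, N3=0, N4=1, N5=1, N6=0, N7=1 [stuck-at-1] → 1 — matches
  N5 stuck-at-1: N1=1, N2=1, N3=0, N4=1, N5=1 [stuck-at-1], N6=0, N7=0 → 0 — eliminated
Only N7 stuck-at-1 reproduces the observed 1.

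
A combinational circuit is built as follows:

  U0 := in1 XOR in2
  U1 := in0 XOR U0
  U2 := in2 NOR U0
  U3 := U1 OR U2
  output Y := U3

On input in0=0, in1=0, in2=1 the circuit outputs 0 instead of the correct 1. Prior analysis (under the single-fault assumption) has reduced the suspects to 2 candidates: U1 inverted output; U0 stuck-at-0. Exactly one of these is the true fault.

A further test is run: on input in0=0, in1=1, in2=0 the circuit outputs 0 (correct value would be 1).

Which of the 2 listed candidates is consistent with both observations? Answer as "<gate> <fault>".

Evaluate each candidate on input in0=0, in1=1, in2=0:
  U1 inverted output: U0=1, U1=0 [inverted output], U2=0, U3=0 → 0 — matches
  U0 stuck-at-0: U0=0 [stuck-at-0], U1=0, U2=1, U3=1 → 1 — eliminated
Only U1 inverted output reproduces the observed 0.

U1 inverted output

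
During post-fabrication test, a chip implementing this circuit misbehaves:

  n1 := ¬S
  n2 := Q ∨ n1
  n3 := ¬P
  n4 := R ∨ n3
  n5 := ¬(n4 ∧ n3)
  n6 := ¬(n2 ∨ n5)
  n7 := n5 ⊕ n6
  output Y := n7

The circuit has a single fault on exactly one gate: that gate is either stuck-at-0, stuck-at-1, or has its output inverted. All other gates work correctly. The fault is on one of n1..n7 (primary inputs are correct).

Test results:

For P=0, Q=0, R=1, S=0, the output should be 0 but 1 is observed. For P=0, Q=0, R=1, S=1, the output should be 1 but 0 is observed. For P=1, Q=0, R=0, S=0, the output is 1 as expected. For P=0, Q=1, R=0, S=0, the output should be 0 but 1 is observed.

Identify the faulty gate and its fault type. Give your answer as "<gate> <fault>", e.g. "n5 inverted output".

n2 inverted output

Fault-free values for test 1 (P=0, Q=0, R=1, S=0): n1=1, n2=1, n3=1, n4=1, n5=0, n6=0, n7=0, giving Y=0. Observed 1.
Test 1: faults giving observed 1 are {n1 stuck-at-0, n1 inverted output, n2 stuck-at-0, n2 inverted output, n3 stuck-at-0, n3 inverted output, n4 stuck-at-0, n4 inverted output, n5 stuck-at-1, n5 inverted output, n6 stuck-at-1, n6 inverted output, n7 stuck-at-1, n7 inverted output}.
Test 2 (P=0, Q=0, R=1, S=1): fault-free n1=0, n2=0, n3=1, n4=1, n5=0, n6=1, n7=1 → 1; observed 0. Eliminates n1 stuck-at-0, n2 stuck-at-0, n3 stuck-at-0, n3 inverted output, n4 stuck-at-0, n4 inverted output, n5 stuck-at-1, n5 inverted output, n6 stuck-at-1, n7 stuck-at-1.
Test 3 (P=1, Q=0, R=0, S=0): fault-free n1=1, n2=1, n3=0, n4=0, n5=1, n6=0, n7=1 → 1; observed 1. Eliminates n6 inverted output, n7 inverted output.
Test 4 (P=0, Q=1, R=0, S=0): fault-free n1=1, n2=1, n3=1, n4=1, n5=0, n6=0, n7=0 → 0; observed 1. Eliminates n1 inverted output.
Only n2 inverted output is consistent with every test.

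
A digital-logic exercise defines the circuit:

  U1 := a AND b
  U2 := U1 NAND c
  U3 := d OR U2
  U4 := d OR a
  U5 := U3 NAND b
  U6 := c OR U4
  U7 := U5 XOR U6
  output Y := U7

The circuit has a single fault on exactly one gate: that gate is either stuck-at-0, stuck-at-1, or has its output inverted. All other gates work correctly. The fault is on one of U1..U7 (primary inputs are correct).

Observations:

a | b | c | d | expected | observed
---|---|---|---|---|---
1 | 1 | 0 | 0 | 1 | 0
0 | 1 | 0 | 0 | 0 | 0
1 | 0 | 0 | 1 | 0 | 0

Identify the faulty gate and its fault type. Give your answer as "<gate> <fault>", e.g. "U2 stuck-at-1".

U7 stuck-at-0

Fault-free values for test 1 (a=1, b=1, c=0, d=0): U1=1, U2=1, U3=1, U4=1, U5=0, U6=1, U7=1, giving Y=1. Observed 0.
Test 1: faults giving observed 0 are {U2 stuck-at-0, U2 inverted output, U3 stuck-at-0, U3 inverted output, U4 stuck-at-0, U4 inverted output, U5 stuck-at-1, U5 inverted output, U6 stuck-at-0, U6 inverted output, U7 stuck-at-0, U7 inverted output}.
Test 2 (a=0, b=1, c=0, d=0): fault-free U1=0, U2=1, U3=1, U4=0, U5=0, U6=0, U7=0 → 0; observed 0. Eliminates U2 stuck-at-0, U2 inverted output, U3 stuck-at-0, U3 inverted output, U4 inverted output, U5 stuck-at-1, U5 inverted output, U6 inverted output, U7 inverted output.
Test 3 (a=1, b=0, c=0, d=1): fault-free U1=0, U2=1, U3=1, U4=1, U5=1, U6=1, U7=0 → 0; observed 0. Eliminates U4 stuck-at-0, U6 stuck-at-0.
Only U7 stuck-at-0 is consistent with every test.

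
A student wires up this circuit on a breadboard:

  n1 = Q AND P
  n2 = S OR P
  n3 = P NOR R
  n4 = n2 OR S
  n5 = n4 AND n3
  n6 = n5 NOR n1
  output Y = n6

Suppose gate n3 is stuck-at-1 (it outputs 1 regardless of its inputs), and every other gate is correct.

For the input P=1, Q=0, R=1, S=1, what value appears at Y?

0

Propagate with n3 forced: n1=0, n2=1, n3=1 [stuck-at-1], n4=1, n5=1, n6=0.
So Y = 0. (Without the fault it would be 1.)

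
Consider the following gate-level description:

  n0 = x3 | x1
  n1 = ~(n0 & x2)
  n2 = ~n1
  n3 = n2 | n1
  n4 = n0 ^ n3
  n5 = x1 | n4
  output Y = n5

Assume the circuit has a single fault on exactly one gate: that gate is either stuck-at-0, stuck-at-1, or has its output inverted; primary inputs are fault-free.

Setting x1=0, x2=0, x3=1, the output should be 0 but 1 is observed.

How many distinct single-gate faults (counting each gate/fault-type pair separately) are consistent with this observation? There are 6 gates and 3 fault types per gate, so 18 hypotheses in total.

8

Fault-free: n0=1, n1=1, n2=0, n3=1, n4=0, n5=0 → 0. Observed 1.
  n0: stuck-at-0, inverted output ✓; others ✗
  n1: none of the 3 fault types match ✗
  n2: none of the 3 fault types match ✗
  n3: stuck-at-0, inverted output ✓; others ✗
  n4: stuck-at-1, inverted output ✓; others ✗
  n5: stuck-at-1, inverted output ✓; others ✗
Consistent faults: {n0 stuck-at-0, n0 inverted output, n3 stuck-at-0, n3 inverted output, n4 stuck-at-1, n4 inverted output, n5 stuck-at-1, n5 inverted output} — 8 in all.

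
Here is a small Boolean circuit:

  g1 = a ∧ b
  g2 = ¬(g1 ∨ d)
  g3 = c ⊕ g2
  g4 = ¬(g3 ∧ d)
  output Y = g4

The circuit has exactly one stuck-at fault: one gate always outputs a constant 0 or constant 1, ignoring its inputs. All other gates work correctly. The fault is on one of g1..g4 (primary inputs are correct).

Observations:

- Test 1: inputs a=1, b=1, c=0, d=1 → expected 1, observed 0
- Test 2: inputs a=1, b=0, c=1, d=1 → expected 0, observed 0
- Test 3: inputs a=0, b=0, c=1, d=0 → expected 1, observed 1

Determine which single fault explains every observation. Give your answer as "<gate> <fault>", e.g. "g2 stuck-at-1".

g3 stuck-at-1

Fault-free values for test 1 (a=1, b=1, c=0, d=1): g1=1, g2=0, g3=0, g4=1, giving Y=1. Observed 0.
Test 1: faults giving observed 0 are {g2 stuck-at-1, g3 stuck-at-1, g4 stuck-at-0}.
Test 2 (a=1, b=0, c=1, d=1): fault-free g1=0, g2=0, g3=1, g4=0 → 0; observed 0. Eliminates g2 stuck-at-1.
Test 3 (a=0, b=0, c=1, d=0): fault-free g1=0, g2=1, g3=0, g4=1 → 1; observed 1. Eliminates g4 stuck-at-0.
Only g3 stuck-at-1 is consistent with every test.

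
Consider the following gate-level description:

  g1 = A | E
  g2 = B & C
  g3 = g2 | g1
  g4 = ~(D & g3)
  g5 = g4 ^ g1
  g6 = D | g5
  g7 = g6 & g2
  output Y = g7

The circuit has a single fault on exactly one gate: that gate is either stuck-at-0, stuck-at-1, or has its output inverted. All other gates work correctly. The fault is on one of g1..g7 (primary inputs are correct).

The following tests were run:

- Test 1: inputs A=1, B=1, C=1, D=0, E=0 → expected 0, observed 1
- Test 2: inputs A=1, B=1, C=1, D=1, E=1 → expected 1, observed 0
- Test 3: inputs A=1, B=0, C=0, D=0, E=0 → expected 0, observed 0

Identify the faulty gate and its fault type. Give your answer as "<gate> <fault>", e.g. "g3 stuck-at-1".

g6 inverted output

Fault-free values for test 1 (A=1, B=1, C=1, D=0, E=0): g1=1, g2=1, g3=1, g4=1, g5=0, g6=0, g7=0, giving Y=0. Observed 1.
Test 1: faults giving observed 1 are {g1 stuck-at-0, g1 inverted output, g4 stuck-at-0, g4 inverted output, g5 stuck-at-1, g5 inverted output, g6 stuck-at-1, g6 inverted output, g7 stuck-at-1, g7 inverted output}.
Test 2 (A=1, B=1, C=1, D=1, E=1): fault-free g1=1, g2=1, g3=1, g4=0, g5=1, g6=1, g7=1 → 1; observed 0. Eliminates g1 stuck-at-0, g1 inverted output, g4 stuck-at-0, g4 inverted output, g5 stuck-at-1, g5 inverted output, g6 stuck-at-1, g7 stuck-at-1.
Test 3 (A=1, B=0, C=0, D=0, E=0): fault-free g1=1, g2=0, g3=1, g4=1, g5=0, g6=0, g7=0 → 0; observed 0. Eliminates g7 inverted output.
Only g6 inverted output is consistent with every test.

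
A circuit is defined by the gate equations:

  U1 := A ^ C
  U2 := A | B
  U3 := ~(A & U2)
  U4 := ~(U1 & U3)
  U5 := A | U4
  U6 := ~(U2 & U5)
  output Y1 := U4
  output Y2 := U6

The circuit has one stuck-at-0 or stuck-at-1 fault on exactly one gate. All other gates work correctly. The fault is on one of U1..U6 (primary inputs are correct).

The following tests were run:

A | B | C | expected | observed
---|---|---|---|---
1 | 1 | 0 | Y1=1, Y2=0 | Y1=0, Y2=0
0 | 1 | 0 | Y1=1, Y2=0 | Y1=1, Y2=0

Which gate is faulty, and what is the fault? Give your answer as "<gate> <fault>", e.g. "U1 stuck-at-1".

U3 stuck-at-1

Fault-free values for test 1 (A=1, B=1, C=0): U1=1, U2=1, U3=0, U4=1, U5=1, U6=0, giving Y1=1, Y2=0. Observed Y1=0, Y2=0.
Test 1: faults giving observed Y1=0, Y2=0 are {U3 stuck-at-1, U4 stuck-at-0}.
Test 2 (A=0, B=1, C=0): fault-free U1=0, U2=1, U3=1, U4=1, U5=1, U6=0 → Y1=1, Y2=0; observed Y1=1, Y2=0. Eliminates U4 stuck-at-0.
Only U3 stuck-at-1 is consistent with every test.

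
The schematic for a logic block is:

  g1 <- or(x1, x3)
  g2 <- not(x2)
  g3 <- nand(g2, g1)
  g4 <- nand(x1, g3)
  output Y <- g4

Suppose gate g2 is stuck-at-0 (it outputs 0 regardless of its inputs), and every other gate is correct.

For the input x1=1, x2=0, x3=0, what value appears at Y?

0

Propagate with g2 forced: g1=1, g2=0 [stuck-at-0], g3=1, g4=0.
So Y = 0. (Without the fault it would be 1.)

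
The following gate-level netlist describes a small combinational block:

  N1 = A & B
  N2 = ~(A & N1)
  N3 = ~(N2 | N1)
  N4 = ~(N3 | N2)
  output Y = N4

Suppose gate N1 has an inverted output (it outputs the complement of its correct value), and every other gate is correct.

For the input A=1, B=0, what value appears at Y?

Propagate with N1 forced: N1=1 [inverted output], N2=0, N3=0, N4=1.
So Y = 1. (Without the fault it would be 0.)

1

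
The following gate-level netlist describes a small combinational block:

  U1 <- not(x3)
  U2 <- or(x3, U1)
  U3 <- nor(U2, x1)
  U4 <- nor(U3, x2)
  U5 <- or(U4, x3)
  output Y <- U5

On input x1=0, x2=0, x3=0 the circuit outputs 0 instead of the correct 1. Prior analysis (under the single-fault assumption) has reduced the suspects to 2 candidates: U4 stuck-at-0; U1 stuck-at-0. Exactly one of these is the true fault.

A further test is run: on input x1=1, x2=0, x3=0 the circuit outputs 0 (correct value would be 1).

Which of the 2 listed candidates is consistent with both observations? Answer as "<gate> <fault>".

Evaluate each candidate on input x1=1, x2=0, x3=0:
  U4 stuck-at-0: U1=1, U2=1, U3=0, U4=0 [stuck-at-0], U5=0 → 0 — matches
  U1 stuck-at-0: U1=0 [stuck-at-0], U2=0, U3=0, U4=1, U5=1 → 1 — eliminated
Only U4 stuck-at-0 reproduces the observed 0.

U4 stuck-at-0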